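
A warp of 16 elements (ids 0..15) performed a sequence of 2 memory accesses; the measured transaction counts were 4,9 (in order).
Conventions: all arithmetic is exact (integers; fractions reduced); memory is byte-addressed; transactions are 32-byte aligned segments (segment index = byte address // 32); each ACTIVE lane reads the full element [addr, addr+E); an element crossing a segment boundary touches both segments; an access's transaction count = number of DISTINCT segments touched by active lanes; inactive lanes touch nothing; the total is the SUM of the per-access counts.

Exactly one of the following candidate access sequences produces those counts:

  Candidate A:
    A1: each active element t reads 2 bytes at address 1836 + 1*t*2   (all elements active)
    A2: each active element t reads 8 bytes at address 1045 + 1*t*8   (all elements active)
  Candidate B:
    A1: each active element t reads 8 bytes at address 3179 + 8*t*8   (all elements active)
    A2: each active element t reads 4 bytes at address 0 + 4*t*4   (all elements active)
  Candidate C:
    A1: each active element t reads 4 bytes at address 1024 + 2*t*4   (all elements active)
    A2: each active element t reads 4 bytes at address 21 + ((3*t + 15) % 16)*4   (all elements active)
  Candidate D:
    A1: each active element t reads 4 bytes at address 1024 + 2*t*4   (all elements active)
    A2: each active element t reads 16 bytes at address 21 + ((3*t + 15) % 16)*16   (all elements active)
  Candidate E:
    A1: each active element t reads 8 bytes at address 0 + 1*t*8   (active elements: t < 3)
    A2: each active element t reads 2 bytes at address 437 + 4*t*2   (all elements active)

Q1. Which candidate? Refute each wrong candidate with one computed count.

A: A1 gives 2 transactions, not 4
B: A1 gives 16 transactions, not 4
C: A2 gives 3 transactions, not 9
E: A1 gives 1 transaction, not 4
D: all counts match (4,9)

Answer: D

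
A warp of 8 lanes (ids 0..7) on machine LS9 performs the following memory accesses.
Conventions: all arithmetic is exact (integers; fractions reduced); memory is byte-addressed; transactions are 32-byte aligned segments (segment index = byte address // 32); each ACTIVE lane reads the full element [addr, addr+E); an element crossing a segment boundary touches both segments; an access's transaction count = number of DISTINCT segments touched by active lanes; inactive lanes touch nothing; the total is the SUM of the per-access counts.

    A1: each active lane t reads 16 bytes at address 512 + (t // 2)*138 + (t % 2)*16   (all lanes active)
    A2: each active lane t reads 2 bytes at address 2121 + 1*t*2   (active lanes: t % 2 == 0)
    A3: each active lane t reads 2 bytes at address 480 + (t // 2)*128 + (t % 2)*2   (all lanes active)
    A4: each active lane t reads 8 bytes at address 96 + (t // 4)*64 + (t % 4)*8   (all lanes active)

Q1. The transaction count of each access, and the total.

A1: 7 transactions
A2: 1 transaction
A3: 4 transactions
A4: 2 transactions

Answer: 7,1,4,2; total 14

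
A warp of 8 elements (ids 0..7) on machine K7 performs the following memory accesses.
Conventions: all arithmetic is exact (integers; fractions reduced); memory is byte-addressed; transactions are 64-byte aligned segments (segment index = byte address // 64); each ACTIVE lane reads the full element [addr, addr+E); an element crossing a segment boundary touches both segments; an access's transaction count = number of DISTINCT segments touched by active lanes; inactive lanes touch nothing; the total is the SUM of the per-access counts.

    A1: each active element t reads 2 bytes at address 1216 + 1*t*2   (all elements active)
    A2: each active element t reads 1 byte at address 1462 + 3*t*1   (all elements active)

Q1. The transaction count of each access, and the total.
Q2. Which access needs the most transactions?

A1: 1 transaction
A2: 2 transactions

Answer: 1,2; total 3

Answer: A2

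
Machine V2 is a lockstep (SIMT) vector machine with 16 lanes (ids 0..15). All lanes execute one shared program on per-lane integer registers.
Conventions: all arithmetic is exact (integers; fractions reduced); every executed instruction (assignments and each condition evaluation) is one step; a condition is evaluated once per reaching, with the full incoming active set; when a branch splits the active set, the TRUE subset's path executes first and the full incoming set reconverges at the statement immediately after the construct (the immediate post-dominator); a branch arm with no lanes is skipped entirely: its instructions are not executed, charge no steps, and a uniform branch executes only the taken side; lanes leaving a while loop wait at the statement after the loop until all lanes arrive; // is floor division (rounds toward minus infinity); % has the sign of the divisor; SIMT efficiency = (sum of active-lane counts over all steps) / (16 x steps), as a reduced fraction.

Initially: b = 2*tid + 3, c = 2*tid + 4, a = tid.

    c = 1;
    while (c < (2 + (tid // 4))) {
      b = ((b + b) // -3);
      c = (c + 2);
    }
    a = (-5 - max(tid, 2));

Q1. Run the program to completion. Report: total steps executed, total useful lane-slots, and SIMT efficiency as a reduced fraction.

Answer: 9 steps, 120 useful, 5/6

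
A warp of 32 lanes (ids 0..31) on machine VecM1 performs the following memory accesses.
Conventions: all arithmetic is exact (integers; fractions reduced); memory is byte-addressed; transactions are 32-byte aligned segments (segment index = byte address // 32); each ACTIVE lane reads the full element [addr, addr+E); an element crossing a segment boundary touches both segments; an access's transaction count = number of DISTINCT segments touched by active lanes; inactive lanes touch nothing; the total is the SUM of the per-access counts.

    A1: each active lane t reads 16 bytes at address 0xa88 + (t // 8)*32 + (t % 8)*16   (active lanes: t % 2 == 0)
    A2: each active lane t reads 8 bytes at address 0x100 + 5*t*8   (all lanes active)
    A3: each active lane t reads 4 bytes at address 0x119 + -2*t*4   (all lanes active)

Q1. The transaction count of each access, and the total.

A1: 7 transactions
A2: 32 transactions
A3: 8 transactions

Answer: 7,32,8; total 47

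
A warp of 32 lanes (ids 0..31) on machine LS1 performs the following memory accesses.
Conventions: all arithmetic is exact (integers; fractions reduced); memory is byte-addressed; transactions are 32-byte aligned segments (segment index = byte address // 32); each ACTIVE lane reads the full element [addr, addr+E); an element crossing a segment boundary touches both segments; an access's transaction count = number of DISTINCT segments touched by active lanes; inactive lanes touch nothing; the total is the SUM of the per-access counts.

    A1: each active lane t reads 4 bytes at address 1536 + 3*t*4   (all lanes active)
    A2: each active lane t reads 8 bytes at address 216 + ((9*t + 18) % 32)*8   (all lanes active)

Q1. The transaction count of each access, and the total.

A1: 12 transactions
A2: 9 transactions

Answer: 12,9; total 21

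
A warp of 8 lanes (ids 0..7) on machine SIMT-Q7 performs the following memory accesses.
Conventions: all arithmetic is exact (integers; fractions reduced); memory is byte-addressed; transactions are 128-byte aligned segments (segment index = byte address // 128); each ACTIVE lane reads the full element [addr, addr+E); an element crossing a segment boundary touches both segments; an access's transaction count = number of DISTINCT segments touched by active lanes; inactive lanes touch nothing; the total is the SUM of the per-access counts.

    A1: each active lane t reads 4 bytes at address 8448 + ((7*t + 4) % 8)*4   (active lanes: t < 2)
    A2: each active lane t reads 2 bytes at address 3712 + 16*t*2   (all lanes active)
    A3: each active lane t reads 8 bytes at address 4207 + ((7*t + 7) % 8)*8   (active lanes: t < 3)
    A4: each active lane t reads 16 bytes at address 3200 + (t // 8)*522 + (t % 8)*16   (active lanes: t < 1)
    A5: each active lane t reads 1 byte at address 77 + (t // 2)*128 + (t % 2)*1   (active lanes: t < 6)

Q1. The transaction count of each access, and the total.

A1: 1 transaction
A2: 2 transactions
A3: 1 transaction
A4: 1 transaction
A5: 3 transactions

Answer: 1,2,1,1,3; total 8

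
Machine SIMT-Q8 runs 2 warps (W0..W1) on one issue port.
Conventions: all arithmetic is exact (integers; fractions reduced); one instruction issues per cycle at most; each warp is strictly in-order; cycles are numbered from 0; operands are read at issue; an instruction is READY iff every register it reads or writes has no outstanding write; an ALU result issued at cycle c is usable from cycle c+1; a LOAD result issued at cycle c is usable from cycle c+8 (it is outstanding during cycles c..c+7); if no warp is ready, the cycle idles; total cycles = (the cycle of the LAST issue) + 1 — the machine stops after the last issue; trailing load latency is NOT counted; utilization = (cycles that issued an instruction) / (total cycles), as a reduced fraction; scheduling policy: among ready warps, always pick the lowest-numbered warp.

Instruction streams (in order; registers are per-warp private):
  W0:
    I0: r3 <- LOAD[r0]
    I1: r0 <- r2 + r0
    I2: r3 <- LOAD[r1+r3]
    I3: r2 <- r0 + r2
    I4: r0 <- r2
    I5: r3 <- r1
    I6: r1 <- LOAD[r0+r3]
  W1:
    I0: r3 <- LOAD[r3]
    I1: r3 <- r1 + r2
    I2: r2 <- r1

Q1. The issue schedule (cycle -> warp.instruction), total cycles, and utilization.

cycle 0: W0.I0
cycle 1: W0.I1
cycle 2: W1.I0
cycle 3: idle
cycle 4: idle
cycle 5: idle
cycle 6: idle
cycle 7: idle
cycle 8: W0.I2
cycle 9: W0.I3
cycle 10: W0.I4
cycle 11: W1.I1
cycle 12: W1.I2
cycle 13: idle
cycle 14: idle
cycle 15: idle
cycle 16: W0.I5
cycle 17: W0.I6

Answer: 18 cycles, utilization 5/9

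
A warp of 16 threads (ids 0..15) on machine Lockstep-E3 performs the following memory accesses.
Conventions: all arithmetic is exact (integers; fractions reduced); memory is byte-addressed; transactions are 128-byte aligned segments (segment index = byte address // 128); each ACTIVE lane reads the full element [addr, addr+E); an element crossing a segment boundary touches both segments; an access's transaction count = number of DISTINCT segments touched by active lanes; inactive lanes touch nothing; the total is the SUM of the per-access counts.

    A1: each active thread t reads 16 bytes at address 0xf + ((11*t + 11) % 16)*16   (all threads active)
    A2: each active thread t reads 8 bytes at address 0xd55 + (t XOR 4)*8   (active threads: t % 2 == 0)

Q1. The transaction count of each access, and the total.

A1: 3 transactions
A2: 2 transactions

Answer: 3,2; total 5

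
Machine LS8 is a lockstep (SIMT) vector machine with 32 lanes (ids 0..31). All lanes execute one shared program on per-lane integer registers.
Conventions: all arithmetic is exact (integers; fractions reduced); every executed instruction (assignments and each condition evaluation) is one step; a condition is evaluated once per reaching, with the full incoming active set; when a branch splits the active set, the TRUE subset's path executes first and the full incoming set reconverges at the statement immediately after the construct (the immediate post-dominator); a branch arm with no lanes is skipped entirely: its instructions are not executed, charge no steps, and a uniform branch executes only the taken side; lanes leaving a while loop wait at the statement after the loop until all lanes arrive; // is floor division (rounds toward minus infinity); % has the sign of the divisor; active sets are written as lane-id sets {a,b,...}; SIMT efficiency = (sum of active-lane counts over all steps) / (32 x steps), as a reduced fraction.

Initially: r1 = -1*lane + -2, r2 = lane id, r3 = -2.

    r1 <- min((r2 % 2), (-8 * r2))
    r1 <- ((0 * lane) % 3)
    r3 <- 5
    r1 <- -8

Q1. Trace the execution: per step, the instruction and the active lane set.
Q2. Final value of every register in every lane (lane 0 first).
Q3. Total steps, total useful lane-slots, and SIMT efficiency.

step 0: r1 <- min((r2 % 2), (-8 * r2)) {0,1,2,3,4,5,6,7,8,9,10,11,12,13,14,15,16,17,18,19,20,21,22,23,24,25,26,27,28,29,30,31}
step 1: r1 <- ((0 * lane) % 3)       {0,1,2,3,4,5,6,7,8,9,10,11,12,13,14,15,16,17,18,19,20,21,22,23,24,25,26,27,28,29,30,31}
step 2: r3 <- 5                      {0,1,2,3,4,5,6,7,8,9,10,11,12,13,14,15,16,17,18,19,20,21,22,23,24,25,26,27,28,29,30,31}
step 3: r1 <- -8                     {0,1,2,3,4,5,6,7,8,9,10,11,12,13,14,15,16,17,18,19,20,21,22,23,24,25,26,27,28,29,30,31}

Answer: 4 steps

r1: -8,-8,-8,-8,-8,-8,-8,-8,-8,-8,-8,-8,-8,-8,-8,-8,-8,-8,-8,-8,-8,-8,-8,-8,-8,-8,-8,-8,-8,-8,-8,-8
r2: 0,1,2,3,4,5,6,7,8,9,10,11,12,13,14,15,16,17,18,19,20,21,22,23,24,25,26,27,28,29,30,31
r3: 5,5,5,5,5,5,5,5,5,5,5,5,5,5,5,5,5,5,5,5,5,5,5,5,5,5,5,5,5,5,5,5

steps = 4; useful = 128; efficiency = 128/128 = 1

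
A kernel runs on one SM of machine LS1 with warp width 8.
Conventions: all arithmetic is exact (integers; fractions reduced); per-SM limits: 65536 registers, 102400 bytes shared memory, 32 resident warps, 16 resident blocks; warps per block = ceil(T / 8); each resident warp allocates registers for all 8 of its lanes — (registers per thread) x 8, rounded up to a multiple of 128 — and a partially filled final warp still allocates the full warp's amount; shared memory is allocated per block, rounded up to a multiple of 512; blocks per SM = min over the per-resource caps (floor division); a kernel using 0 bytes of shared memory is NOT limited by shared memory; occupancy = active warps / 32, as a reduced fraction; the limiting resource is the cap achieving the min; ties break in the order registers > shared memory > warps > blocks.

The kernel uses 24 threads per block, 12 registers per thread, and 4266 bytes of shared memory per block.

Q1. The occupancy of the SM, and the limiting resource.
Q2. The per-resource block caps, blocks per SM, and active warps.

Answer: occupancy 15/16, limited by warps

registers: 170 blocks
shared memory: 22 blocks
warps: 10 blocks
blocks: 16 blocks

Answer: 10 blocks, 30 active warps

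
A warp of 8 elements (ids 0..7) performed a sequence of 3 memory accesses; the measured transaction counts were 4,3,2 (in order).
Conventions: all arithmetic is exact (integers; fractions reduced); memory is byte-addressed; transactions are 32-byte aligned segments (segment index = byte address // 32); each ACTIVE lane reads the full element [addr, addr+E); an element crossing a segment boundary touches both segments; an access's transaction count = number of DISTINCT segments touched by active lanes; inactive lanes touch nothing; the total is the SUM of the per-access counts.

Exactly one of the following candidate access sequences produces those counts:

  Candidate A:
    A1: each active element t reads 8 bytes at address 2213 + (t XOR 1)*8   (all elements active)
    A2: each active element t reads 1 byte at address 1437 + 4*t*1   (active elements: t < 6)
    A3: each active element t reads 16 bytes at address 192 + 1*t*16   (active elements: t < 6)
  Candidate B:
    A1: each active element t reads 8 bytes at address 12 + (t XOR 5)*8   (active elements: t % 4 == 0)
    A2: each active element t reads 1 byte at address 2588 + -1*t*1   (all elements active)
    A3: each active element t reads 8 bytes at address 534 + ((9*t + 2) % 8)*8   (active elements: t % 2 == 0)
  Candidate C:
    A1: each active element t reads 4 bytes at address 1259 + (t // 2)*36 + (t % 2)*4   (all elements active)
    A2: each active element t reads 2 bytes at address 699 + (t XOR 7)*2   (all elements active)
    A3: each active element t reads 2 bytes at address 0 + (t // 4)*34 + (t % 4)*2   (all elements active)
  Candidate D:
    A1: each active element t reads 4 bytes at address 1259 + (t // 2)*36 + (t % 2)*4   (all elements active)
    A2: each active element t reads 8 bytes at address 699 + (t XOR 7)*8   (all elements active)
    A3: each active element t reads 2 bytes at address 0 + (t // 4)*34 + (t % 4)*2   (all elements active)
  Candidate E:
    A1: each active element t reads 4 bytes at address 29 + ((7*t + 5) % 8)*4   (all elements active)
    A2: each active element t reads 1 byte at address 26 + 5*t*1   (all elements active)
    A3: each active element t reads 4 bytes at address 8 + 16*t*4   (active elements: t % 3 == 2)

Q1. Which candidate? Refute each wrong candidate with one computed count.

A: A1 gives 3 transactions, not 4
B: A1 gives 2 transactions, not 4
C: A2 gives 2 transactions, not 3
E: A1 gives 2 transactions, not 4
D: all counts match (4,3,2)

Answer: D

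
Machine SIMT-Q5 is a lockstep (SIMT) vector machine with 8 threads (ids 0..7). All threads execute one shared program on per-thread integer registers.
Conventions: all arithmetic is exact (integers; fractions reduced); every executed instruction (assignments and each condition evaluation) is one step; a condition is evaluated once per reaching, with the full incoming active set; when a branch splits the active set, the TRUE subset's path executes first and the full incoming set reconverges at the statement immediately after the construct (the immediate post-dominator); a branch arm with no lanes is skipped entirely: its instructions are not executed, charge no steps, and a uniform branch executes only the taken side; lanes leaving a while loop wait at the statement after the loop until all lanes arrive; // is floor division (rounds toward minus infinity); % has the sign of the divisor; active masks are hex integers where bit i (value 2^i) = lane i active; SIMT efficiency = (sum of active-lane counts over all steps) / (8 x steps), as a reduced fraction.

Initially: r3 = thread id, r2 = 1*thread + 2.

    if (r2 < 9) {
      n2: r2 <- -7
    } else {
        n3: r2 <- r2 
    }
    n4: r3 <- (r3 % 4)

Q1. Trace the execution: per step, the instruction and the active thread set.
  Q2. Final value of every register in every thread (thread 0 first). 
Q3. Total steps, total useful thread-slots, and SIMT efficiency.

step 0: eval (r2 < 9)                0xff
step 1: r2 <- -7                     0x7f
step 2: r2 <- r2                     0x80
step 3: r3 <- (r3 % 4)               0xff

Answer: 4 steps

r3: 0,1,2,3,0,1,2,3
r2: -7,-7,-7,-7,-7,-7,-7,9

steps = 4; useful = 24; efficiency = 24/32 = 3/4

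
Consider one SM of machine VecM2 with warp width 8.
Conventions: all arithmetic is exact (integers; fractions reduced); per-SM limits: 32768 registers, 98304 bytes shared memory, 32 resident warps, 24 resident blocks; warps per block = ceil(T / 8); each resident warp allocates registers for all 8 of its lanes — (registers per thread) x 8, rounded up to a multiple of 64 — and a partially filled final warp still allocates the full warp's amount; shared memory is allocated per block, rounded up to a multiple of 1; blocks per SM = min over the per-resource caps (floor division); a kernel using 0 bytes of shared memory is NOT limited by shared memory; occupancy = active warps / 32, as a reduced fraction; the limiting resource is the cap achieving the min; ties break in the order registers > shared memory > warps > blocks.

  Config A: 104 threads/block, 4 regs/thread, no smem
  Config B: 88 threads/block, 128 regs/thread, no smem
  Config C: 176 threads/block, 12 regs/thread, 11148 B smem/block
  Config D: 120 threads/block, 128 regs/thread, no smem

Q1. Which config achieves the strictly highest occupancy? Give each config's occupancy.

occupancies: A 13/16, B 11/16, C 11/16, D 15/16

Answer: D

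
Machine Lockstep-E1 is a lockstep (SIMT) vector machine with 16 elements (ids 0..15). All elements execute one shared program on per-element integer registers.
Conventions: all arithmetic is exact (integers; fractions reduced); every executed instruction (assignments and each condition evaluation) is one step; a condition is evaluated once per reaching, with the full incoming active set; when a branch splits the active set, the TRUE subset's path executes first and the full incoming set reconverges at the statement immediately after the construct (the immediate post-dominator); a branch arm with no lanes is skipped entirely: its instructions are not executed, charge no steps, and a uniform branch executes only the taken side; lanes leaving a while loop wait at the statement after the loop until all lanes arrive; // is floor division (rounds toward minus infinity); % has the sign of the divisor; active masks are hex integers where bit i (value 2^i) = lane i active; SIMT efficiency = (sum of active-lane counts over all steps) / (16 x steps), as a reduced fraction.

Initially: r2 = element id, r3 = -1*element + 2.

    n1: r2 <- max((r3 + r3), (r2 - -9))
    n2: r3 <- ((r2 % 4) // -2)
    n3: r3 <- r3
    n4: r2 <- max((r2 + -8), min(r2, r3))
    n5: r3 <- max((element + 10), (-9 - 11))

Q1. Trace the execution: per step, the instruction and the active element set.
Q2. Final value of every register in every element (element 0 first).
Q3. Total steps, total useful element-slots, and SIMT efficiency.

step 0: r2 <- max((r3 + r3), (r2 - -9)) 0xffff
step 1: r3 <- ((r2 % 4) // -2)       0xffff
step 2: r3 <- r3                     0xffff
step 3: r2 <- max((r2 + -8), min(r2, r3)) 0xffff
step 4: r3 <- max((element + 10), (-9 - 11)) 0xffff

Answer: 5 steps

r2: 1,2,3,4,5,6,7,8,9,10,11,12,13,14,15,16
r3: 10,11,12,13,14,15,16,17,18,19,20,21,22,23,24,25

steps = 5; useful = 80; efficiency = 80/80 = 1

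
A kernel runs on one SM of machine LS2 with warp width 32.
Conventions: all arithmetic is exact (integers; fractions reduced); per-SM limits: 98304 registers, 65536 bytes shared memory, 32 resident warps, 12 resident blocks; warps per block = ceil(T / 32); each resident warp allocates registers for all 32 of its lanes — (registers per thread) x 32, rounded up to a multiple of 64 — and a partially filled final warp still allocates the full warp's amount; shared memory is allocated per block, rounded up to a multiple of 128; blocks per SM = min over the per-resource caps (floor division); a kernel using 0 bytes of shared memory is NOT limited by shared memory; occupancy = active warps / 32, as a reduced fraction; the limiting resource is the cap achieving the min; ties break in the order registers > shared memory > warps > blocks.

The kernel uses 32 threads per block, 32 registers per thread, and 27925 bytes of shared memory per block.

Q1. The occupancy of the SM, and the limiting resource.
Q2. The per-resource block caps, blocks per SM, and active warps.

Answer: occupancy 1/16, limited by shared memory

registers: 96 blocks
shared memory: 2 blocks
warps: 32 blocks
blocks: 12 blocks

Answer: 2 blocks, 2 active warps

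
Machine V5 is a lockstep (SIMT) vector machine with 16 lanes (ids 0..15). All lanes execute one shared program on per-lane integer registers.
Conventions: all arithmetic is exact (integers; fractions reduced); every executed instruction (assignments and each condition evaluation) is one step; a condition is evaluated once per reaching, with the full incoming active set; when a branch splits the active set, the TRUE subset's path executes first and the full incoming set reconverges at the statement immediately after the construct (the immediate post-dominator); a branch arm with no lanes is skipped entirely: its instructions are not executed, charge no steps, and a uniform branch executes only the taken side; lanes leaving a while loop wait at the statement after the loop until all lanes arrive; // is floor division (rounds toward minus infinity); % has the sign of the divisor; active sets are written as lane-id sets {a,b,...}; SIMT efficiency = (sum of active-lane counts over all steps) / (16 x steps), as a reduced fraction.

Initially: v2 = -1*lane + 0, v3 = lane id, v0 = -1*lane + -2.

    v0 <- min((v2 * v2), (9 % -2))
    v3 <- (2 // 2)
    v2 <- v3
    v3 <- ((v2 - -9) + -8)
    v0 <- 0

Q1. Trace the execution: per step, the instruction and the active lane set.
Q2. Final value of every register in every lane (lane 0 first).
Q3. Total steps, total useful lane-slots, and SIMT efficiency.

step 0: v0 <- min((v2 * v2), (9 % -2)) {0,1,2,3,4,5,6,7,8,9,10,11,12,13,14,15}
step 1: v3 <- (2 // 2)               {0,1,2,3,4,5,6,7,8,9,10,11,12,13,14,15}
step 2: v2 <- v3                     {0,1,2,3,4,5,6,7,8,9,10,11,12,13,14,15}
step 3: v3 <- ((v2 - -9) + -8)       {0,1,2,3,4,5,6,7,8,9,10,11,12,13,14,15}
step 4: v0 <- 0                      {0,1,2,3,4,5,6,7,8,9,10,11,12,13,14,15}

Answer: 5 steps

v2: 1,1,1,1,1,1,1,1,1,1,1,1,1,1,1,1
v3: 2,2,2,2,2,2,2,2,2,2,2,2,2,2,2,2
v0: 0,0,0,0,0,0,0,0,0,0,0,0,0,0,0,0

steps = 5; useful = 80; efficiency = 80/80 = 1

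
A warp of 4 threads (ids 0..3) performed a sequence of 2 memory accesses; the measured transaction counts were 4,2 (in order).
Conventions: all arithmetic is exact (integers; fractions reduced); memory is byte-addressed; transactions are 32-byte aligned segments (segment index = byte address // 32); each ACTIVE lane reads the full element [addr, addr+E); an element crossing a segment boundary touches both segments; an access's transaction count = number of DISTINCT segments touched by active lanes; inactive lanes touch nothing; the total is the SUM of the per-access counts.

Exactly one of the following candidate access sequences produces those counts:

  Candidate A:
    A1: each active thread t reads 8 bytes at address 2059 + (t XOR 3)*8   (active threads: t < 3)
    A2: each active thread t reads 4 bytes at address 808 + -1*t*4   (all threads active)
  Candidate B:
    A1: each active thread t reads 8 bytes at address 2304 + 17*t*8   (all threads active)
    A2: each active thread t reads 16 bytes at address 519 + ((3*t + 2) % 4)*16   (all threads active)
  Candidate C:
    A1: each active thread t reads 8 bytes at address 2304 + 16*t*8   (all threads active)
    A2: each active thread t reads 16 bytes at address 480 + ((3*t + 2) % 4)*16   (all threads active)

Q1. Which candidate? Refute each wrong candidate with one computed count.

A: A1 gives 2 transactions, not 4
B: A2 gives 3 transactions, not 2
C: all counts match (4,2)

Answer: C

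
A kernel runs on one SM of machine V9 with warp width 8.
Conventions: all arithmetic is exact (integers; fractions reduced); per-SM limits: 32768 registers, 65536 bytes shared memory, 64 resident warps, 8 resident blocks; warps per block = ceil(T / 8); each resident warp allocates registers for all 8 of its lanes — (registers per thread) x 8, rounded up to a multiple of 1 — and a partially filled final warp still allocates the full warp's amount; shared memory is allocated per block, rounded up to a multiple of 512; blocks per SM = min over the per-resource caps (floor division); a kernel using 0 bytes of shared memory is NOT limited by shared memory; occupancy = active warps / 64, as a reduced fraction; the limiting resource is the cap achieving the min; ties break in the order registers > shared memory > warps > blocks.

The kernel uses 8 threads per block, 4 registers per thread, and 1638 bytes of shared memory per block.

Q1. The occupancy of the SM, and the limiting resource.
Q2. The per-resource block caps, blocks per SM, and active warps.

Answer: occupancy 1/8, limited by blocks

registers: 1024 blocks
shared memory: 32 blocks
warps: 64 blocks
blocks: 8 blocks

Answer: 8 blocks, 8 active warps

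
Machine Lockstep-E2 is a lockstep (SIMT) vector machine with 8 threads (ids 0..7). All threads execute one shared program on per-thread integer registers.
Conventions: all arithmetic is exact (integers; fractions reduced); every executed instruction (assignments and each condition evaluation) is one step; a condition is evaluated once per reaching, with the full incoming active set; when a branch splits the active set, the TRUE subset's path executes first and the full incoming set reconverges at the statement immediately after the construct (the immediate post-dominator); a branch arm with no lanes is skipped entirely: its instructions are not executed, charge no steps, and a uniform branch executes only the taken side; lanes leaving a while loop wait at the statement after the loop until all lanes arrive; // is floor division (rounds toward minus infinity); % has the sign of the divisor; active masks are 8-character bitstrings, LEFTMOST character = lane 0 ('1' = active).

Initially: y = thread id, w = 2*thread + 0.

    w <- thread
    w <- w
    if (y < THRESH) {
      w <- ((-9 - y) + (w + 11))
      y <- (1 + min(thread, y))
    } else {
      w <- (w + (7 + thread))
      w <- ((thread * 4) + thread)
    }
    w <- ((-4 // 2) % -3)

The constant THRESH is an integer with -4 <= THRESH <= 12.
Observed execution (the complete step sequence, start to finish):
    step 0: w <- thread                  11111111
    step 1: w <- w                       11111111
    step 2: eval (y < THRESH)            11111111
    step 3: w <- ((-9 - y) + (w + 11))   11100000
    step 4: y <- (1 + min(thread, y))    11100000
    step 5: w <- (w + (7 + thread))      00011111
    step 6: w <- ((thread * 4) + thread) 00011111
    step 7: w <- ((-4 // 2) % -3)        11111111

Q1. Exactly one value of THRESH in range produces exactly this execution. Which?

Answer: THRESH = 3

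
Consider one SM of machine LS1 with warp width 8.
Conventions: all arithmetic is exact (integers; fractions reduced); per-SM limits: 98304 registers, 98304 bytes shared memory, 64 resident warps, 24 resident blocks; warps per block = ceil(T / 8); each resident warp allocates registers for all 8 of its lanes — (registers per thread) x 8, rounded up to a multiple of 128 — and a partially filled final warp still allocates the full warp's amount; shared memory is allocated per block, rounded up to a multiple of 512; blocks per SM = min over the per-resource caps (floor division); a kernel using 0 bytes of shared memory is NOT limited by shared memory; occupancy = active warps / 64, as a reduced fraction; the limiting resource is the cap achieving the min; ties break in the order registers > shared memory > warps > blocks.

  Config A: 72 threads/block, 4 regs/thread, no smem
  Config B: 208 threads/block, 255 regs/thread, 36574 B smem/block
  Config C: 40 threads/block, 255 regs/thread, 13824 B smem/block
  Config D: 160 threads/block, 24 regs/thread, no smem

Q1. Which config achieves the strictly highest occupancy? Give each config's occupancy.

occupancies: A 63/64, B 13/32, C 35/64, D 15/16

Answer: A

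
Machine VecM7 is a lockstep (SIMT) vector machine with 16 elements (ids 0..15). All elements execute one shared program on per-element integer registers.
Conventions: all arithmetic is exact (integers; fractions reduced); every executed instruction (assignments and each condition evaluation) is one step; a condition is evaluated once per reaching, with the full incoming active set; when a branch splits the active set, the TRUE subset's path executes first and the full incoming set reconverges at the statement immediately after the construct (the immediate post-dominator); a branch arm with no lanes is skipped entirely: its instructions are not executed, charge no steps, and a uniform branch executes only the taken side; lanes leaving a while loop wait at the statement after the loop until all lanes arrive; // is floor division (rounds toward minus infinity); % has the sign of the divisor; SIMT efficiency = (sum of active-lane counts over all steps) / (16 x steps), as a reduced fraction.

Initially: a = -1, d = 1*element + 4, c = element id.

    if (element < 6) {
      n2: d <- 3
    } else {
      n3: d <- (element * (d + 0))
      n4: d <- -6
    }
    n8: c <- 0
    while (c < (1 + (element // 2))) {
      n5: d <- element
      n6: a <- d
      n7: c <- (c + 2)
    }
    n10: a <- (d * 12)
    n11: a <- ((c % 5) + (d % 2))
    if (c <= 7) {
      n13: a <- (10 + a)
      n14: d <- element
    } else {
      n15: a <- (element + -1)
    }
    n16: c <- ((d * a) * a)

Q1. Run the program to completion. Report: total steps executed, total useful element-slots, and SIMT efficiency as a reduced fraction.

Answer: 29 steps, 326 useful, 163/232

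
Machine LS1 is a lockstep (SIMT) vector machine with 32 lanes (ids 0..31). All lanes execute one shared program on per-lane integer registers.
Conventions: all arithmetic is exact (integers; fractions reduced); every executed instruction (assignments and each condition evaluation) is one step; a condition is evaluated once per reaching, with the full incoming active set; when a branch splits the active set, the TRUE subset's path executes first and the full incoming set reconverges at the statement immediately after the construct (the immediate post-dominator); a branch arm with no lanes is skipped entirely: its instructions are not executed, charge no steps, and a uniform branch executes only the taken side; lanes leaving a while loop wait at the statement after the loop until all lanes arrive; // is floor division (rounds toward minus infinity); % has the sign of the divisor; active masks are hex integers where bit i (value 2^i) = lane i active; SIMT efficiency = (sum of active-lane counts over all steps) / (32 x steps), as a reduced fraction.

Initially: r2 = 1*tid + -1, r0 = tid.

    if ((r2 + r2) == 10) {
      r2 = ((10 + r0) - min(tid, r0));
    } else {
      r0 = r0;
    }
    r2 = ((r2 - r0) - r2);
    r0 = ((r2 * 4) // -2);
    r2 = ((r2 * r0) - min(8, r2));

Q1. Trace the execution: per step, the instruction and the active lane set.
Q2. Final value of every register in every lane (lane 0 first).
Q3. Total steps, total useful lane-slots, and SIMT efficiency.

step 0: eval ((r2 + r2) == 10)       0xffffffff
step 1: r2 <- ((10 + r0) - min(tid, r0)) 0x00000040
step 2: r0 <- r0                     0xffffffbf
step 3: r2 <- ((r2 - r0) - r2)       0xffffffff
step 4: r0 <- ((r2 * 4) // -2)       0xffffffff
step 5: r2 <- ((r2 * r0) - min(8, r2)) 0xffffffff

Answer: 6 steps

r2: 0,-1,-6,-15,-28,-45,-66,-91,-120,-153,-190,-231,-276,-325,-378,-435,-496,-561,-630,-703,-780,-861,-946,-1035,-1128,-1225,-1326,-1431,-1540,-1653,-1770,-1891
r0: 0,2,4,6,8,10,12,14,16,18,20,22,24,26,28,30,32,34,36,38,40,42,44,46,48,50,52,54,56,58,60,62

steps = 6; useful = 160; efficiency = 160/192 = 5/6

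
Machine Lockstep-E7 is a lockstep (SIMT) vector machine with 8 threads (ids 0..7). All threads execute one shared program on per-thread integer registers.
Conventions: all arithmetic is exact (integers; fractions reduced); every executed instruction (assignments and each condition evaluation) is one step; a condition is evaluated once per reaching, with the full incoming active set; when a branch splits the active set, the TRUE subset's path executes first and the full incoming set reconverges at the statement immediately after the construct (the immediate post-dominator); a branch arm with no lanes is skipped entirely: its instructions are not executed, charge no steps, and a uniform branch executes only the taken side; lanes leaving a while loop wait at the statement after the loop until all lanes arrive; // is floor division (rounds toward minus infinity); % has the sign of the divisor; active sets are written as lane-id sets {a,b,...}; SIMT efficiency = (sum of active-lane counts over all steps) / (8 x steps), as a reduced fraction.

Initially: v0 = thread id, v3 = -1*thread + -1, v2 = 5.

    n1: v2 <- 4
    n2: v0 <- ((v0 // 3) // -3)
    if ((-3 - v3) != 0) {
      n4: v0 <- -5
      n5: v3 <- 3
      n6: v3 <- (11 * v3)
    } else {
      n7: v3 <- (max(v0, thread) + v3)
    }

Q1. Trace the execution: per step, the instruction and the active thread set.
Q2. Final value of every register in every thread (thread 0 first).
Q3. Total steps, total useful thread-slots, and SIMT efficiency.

step 0: v2 <- 4                      {0,1,2,3,4,5,6,7}
step 1: v0 <- ((v0 // 3) // -3)      {0,1,2,3,4,5,6,7}
step 2: eval ((-3 - v3) != 0)        {0,1,2,3,4,5,6,7}
step 3: v0 <- -5                     {0,1,3,4,5,6,7}
step 4: v3 <- 3                      {0,1,3,4,5,6,7}
step 5: v3 <- (11 * v3)              {0,1,3,4,5,6,7}
step 6: v3 <- (max(v0, thread) + v3) {2}

Answer: 7 steps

v0: -5,-5,0,-5,-5,-5,-5,-5
v3: 33,33,-1,33,33,33,33,33
v2: 4,4,4,4,4,4,4,4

steps = 7; useful = 46; efficiency = 46/56 = 23/28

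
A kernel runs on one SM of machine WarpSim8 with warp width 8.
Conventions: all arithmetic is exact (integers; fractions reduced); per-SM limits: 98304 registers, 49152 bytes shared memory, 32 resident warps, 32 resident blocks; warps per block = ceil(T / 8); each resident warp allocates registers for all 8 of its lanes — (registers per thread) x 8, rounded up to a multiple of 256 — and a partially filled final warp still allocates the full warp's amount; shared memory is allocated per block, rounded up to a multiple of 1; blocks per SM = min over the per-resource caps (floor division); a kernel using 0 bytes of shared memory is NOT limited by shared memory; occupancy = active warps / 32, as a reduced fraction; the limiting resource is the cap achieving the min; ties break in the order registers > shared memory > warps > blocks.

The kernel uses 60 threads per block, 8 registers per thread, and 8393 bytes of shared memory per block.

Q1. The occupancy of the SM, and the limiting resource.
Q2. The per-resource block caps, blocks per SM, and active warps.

Answer: occupancy 1, limited by warps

registers: 48 blocks
shared memory: 5 blocks
warps: 4 blocks
blocks: 32 blocks

Answer: 4 blocks, 32 active warps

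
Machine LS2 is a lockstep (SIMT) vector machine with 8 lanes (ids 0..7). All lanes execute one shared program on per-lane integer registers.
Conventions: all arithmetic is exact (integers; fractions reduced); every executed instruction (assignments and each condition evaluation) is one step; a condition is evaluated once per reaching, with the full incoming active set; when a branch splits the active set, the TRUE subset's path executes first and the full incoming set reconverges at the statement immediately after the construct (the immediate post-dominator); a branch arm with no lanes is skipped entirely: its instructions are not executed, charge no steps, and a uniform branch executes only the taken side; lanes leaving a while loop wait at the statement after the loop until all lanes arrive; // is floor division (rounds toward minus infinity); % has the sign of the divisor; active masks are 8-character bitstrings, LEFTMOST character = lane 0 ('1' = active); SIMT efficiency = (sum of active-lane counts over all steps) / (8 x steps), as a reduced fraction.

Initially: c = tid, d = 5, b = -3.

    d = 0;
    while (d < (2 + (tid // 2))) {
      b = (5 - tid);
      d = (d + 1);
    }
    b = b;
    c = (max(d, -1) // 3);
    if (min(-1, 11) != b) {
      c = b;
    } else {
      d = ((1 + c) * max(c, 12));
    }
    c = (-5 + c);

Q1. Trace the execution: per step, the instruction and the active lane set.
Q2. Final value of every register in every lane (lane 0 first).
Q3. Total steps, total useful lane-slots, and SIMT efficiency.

step 0: d <- 0                       11111111
step 1: eval (d < (2 + (tid // 2)))  11111111
step 2: b <- (5 - tid)               11111111
step 3: d <- (d + 1)                 11111111
step 4: eval (d < (2 + (tid // 2)))  11111111
step 5: b <- (5 - tid)               11111111
step 6: d <- (d + 1)                 11111111
step 7: eval (d < (2 + (tid // 2)))  11111111
step 8: b <- (5 - tid)               00111111
step 9: d <- (d + 1)                 00111111
step 10: eval (d < (2 + (tid // 2)))  00111111
step 11: b <- (5 - tid)               00001111
step 12: d <- (d + 1)                 00001111
step 13: eval (d < (2 + (tid // 2)))  00001111
step 14: b <- (5 - tid)               00000011
step 15: d <- (d + 1)                 00000011
step 16: eval (d < (2 + (tid // 2)))  00000011
step 17: b <- b                       11111111
step 18: c <- (max(d, -1) // 3)       11111111
step 19: eval (min(-1, 11) != b)      11111111
step 20: c <- b                       11111101
step 21: d <- ((1 + c) * max(c, 12))  00000010
step 22: c <- (-5 + c)                11111111

Answer: 23 steps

c: 0,-1,-2,-3,-4,-5,-4,-7
d: 2,2,3,3,4,4,24,5
b: 5,4,3,2,1,0,-1,-2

steps = 23; useful = 140; efficiency = 140/184 = 35/46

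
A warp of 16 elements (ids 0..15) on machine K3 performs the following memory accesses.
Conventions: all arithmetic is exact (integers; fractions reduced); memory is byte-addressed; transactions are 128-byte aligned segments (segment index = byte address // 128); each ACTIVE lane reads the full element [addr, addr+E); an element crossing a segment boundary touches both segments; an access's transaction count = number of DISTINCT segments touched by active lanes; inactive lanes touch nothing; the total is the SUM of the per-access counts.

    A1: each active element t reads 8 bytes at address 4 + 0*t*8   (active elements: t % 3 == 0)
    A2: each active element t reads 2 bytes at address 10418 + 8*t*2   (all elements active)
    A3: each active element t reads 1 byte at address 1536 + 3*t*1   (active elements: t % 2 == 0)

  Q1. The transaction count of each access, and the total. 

A1: 1 transaction
A2: 3 transactions
A3: 1 transaction

Answer: 1,3,1; total 5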